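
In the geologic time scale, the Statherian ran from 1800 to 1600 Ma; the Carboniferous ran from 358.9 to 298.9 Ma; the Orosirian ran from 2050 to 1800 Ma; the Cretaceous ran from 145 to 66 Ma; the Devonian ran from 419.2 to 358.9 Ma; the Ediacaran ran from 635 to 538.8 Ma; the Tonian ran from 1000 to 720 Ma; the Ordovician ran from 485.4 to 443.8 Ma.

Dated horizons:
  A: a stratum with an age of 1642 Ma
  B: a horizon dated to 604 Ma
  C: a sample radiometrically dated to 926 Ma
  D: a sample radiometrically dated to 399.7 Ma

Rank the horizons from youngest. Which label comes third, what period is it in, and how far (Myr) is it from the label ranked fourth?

Sorted youngest-first by Ma: D (399.7), B (604), C (926), A (1642).
The third youngest is C at 926 Ma, which lies in 1000–720 Ma: the Tonian.
The fourth youngest is A at 1642 Ma; separation = |926 − 1642| = 716 Myr.

C, in the Tonian; 716 million years to A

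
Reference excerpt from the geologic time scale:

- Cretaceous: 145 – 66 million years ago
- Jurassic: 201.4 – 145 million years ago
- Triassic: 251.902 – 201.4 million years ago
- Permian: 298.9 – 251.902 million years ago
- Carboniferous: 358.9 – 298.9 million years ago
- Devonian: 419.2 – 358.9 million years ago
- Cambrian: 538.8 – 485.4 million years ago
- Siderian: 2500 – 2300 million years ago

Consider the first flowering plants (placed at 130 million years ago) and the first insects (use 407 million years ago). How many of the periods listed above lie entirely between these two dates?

The older date is 407 Ma and the younger is 130 Ma.
Periods with start < 407 and end > 130 Ma: Carboniferous (358.9–298.9), Permian (298.9–251.902), Triassic (251.902–201.4), Jurassic (201.4–145).
That is 4 complete periods.

4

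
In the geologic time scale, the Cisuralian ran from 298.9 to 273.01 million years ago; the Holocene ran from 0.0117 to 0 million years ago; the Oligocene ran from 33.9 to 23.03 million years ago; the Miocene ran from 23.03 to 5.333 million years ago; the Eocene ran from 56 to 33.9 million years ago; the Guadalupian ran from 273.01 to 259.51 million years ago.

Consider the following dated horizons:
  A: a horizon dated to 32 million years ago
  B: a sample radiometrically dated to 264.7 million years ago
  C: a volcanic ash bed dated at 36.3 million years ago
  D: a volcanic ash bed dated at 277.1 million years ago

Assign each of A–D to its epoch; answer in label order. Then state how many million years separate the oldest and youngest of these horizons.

A — Oligocene; B — Guadalupian; C — Eocene; D — Cisuralian; span 245.1 million years

A: 32 Ma lies in 33.9–23.03 Ma, so Oligocene.
B: 264.7 Ma lies in 273.01–259.51 Ma, so Guadalupian.
C: 36.3 Ma lies in 56–33.9 Ma, so Eocene.
D: 277.1 Ma lies in 298.9–273.01 Ma, so Cisuralian.
Oldest = 277.1 Ma, youngest = 32 Ma → span 245.1 Myr.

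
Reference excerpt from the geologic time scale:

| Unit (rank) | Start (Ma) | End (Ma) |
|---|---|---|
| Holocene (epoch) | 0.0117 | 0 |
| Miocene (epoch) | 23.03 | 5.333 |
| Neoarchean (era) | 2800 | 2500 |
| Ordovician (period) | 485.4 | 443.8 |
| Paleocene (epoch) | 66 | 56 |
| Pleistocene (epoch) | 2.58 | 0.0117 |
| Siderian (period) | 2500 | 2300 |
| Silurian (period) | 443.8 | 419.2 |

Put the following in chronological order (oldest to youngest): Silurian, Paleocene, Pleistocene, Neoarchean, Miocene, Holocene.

Neoarchean, then Silurian, then Paleocene, then Miocene, then Pleistocene, then Holocene

Sorting by start age (descending Ma, since larger Ma = older): Neoarchean began 2800, Silurian began 443.8, Paleocene began 66, Miocene began 23.03, Pleistocene began 2.58, Holocene began 0.0117.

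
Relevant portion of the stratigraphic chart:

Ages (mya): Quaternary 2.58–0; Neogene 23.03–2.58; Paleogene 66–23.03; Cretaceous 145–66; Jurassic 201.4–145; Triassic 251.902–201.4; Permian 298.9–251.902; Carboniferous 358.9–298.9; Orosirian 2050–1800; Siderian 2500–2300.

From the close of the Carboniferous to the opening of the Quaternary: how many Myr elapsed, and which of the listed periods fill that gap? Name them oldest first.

296.32 million years; Permian, Triassic, Jurassic, Cretaceous, Paleogene, Neogene

End of Carboniferous = 298.9 Ma; start of Quaternary = 2.58 Ma.
Gap = 298.9 − 2.58 = 296.32 Myr.
Periods wholly inside 298.9–2.58 Ma: Permian (298.9–251.902), Triassic (251.902–201.4), Jurassic (201.4–145), Cretaceous (145–66), Paleogene (66–23.03), Neogene (23.03–2.58).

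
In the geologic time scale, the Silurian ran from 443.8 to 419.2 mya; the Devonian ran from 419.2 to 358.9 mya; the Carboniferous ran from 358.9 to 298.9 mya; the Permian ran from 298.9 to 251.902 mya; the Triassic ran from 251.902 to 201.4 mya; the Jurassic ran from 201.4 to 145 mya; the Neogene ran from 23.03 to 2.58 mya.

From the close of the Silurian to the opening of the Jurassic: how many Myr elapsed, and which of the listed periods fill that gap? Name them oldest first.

End of Silurian = 419.2 Ma; start of Jurassic = 201.4 Ma.
Gap = 419.2 − 201.4 = 217.8 Myr.
Periods wholly inside 419.2–201.4 Ma: Devonian (419.2–358.9), Carboniferous (358.9–298.9), Permian (298.9–251.902), Triassic (251.902–201.4).

217.8 million years; Devonian, Carboniferous, Permian, Triassic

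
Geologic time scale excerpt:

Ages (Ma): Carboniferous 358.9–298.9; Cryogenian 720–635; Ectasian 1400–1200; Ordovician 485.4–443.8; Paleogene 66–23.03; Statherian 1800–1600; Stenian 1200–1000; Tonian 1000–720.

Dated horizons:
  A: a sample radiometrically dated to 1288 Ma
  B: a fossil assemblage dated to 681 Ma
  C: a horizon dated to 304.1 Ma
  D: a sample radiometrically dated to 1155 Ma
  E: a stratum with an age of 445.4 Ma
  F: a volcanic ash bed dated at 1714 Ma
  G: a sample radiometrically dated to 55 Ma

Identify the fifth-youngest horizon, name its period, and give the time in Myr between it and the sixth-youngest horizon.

Sorted youngest-first by Ma: G (55), C (304.1), E (445.4), B (681), D (1155), A (1288), F (1714).
The fifth youngest is D at 1155 Ma, which lies in 1200–1000 Ma: the Stenian.
The sixth youngest is A at 1288 Ma; separation = |1155 − 1288| = 133 Myr.

D, in the Stenian; 133 million years to A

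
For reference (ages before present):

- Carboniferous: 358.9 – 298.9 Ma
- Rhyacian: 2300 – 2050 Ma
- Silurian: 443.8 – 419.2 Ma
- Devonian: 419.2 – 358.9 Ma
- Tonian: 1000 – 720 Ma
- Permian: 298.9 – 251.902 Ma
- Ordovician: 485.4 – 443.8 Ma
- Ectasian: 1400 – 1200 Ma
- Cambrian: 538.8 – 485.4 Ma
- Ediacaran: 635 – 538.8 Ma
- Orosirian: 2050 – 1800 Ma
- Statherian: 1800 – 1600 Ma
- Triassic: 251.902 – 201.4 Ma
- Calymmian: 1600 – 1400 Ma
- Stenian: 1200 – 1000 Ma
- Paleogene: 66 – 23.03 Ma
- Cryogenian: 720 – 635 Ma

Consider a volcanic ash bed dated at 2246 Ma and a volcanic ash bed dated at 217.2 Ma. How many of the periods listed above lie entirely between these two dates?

The older date is 2246 Ma and the younger is 217.2 Ma.
Periods with start < 2246 and end > 217.2 Ma: Orosirian (2050–1800), Statherian (1800–1600), Calymmian (1600–1400), Ectasian (1400–1200), Stenian (1200–1000), Tonian (1000–720), Cryogenian (720–635), Ediacaran (635–538.8), Cambrian (538.8–485.4), Ordovician (485.4–443.8), Silurian (443.8–419.2), Devonian (419.2–358.9), Carboniferous (358.9–298.9), Permian (298.9–251.902).
That is 14 complete periods.

14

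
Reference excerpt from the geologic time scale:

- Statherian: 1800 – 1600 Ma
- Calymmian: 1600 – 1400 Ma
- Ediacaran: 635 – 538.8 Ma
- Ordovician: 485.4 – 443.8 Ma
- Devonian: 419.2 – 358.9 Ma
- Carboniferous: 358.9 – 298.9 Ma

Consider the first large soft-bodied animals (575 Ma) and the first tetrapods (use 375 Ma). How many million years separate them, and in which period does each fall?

Elapsed time: 575 − 375 = 200 Myr.
575 Ma lies within 635–538.8 Ma: Ediacaran.
375 Ma lies within 419.2–358.9 Ma: Devonian.

200 million years apart; the first in the Ediacaran, the second in the Devonian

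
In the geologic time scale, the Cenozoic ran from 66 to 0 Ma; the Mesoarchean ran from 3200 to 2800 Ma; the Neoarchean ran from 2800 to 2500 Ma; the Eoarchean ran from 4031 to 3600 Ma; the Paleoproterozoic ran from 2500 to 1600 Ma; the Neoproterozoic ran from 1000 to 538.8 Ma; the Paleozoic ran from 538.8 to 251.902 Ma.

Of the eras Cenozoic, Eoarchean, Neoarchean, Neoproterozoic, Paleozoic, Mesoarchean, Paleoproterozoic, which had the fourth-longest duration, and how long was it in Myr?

Mesoarchean, 400 million years

Start − end for each: Cenozoic 66 − 0 = 66; Eoarchean 4031 − 3600 = 431; Neoarchean 2800 − 2500 = 300; Neoproterozoic 1000 − 538.8 = 461.2; Paleozoic 538.8 − 251.902 = 286.898; Mesoarchean 3200 − 2800 = 400; Paleoproterozoic 2500 − 1600 = 900.
Ranking these from longest: Paleoproterozoic > Neoproterozoic > Eoarchean > Mesoarchean > Neoarchean > Paleozoic > Cenozoic.
Position 4 in that ranking is Mesoarchean, which lasted 400 Myr.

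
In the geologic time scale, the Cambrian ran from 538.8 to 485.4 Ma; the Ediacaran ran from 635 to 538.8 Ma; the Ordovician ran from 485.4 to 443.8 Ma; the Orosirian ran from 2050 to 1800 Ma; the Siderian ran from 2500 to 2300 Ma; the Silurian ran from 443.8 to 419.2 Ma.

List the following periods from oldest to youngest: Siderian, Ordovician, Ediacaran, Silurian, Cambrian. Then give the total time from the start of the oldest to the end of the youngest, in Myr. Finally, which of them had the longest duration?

From the excerpt: Siderian 2500–2300; Ordovician 485.4–443.8; Ediacaran 635–538.8; Silurian 443.8–419.2; Cambrian 538.8–485.4 (Ma).
Larger Ma is earlier, so the oldest is Siderian and the youngest is Silurian; oldest to youngest: Siderian, Ediacaran, Cambrian, Ordovician, Silurian.
Oldest start 2500 minus youngest end 419.2 gives 2080.8 Myr overall.
Individual lengths (start − end): Cambrian 53.4; Ediacaran 96.2; Ordovician 41.6; Siderian 200; Silurian 24.6. The largest is Siderian at 200 Myr.

Siderian, Ediacaran, Cambrian, Ordovician, Silurian; total span 2080.8 Myr; longest is Siderian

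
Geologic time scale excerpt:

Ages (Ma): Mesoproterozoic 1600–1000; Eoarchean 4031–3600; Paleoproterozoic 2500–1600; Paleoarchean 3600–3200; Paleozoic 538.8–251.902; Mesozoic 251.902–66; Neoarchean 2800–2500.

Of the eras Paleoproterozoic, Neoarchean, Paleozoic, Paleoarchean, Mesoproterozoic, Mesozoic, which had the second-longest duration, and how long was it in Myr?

Mesoproterozoic, 600 million years

Start − end for each: Paleoproterozoic 2500 − 1600 = 900; Neoarchean 2800 − 2500 = 300; Paleozoic 538.8 − 251.902 = 286.898; Paleoarchean 3600 − 3200 = 400; Mesoproterozoic 1600 − 1000 = 600; Mesozoic 251.902 − 66 = 185.902.
Ranking these from longest: Paleoproterozoic > Mesoproterozoic > Paleoarchean > Neoarchean > Paleozoic > Mesozoic.
Position 2 in that ranking is Mesoproterozoic, which lasted 600 Myr.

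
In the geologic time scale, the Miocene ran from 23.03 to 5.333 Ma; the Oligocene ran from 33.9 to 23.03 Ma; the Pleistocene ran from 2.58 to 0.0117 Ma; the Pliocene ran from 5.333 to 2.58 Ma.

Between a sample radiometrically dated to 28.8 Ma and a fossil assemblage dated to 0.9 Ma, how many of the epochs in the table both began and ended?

2

28.8 Ma sits inside the Oligocene (33.9–23.03) and 0.9 Ma inside the Pleistocene (2.58–0.0117); neither of those is wholly between the two dates.
The listed epochs lying completely between them are Miocene, Pliocene — 2 in all.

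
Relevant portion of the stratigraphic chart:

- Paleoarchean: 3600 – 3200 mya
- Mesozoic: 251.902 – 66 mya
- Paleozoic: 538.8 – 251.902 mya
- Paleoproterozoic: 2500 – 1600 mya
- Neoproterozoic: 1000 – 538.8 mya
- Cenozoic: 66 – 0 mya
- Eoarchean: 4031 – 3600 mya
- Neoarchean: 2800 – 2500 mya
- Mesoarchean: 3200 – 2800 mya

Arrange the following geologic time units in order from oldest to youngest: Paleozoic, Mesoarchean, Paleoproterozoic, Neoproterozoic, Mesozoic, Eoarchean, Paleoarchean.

Eoarchean, then Paleoarchean, then Mesoarchean, then Paleoproterozoic, then Neoproterozoic, then Paleozoic, then Mesozoic

Sorting by start age (descending Ma, since larger Ma = older): Eoarchean start 4031, Paleoarchean start 3600, Mesoarchean start 3200, Paleoproterozoic start 2500, Neoproterozoic start 1000, Paleozoic start 538.8, Mesozoic start 251.902.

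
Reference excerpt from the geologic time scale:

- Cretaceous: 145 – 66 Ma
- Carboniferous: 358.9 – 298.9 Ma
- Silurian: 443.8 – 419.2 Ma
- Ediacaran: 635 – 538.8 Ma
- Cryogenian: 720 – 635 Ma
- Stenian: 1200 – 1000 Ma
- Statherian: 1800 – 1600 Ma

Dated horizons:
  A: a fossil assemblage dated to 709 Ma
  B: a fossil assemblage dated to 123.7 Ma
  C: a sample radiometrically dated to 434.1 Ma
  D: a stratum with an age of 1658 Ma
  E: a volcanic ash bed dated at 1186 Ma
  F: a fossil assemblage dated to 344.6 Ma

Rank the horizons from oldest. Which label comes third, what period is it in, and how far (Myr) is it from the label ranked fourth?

Larger Ma means older, so oldest first: D 1658 > E 1186 > A 709 > C 434.1 > F 344.6 > B 123.7.
Counting 3 along gives A (709 Ma); the excerpt puts that inside the Cryogenian, 720–635 Ma.
Next in line is C (434.1 Ma), and 709 − 434.1 = 274.9 Myr.

A, in the Cryogenian; 274.9 million years to C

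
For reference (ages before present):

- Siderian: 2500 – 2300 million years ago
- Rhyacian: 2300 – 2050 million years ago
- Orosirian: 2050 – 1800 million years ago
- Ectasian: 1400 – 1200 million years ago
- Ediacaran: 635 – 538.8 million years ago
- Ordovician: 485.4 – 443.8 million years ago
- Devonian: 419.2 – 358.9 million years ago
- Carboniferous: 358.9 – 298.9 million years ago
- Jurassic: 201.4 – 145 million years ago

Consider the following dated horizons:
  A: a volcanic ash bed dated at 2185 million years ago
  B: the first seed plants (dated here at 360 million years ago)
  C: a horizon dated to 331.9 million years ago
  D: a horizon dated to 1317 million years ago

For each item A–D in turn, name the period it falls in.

A — Rhyacian; B — Devonian; C — Carboniferous; D — Ectasian

A: 2185 Ma lies in 2300–2050 Ma, so Rhyacian.
B: 360 Ma lies in 419.2–358.9 Ma, so Devonian.
C: 331.9 Ma lies in 358.9–298.9 Ma, so Carboniferous.
D: 1317 Ma lies in 1400–1200 Ma, so Ectasian.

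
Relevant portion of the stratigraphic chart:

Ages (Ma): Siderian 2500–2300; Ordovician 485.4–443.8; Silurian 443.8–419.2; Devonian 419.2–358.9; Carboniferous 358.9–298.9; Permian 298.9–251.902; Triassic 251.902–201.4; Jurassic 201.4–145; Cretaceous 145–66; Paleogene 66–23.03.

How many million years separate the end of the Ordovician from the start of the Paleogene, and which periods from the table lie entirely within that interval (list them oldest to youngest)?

377.8 million years; Silurian, Devonian, Carboniferous, Permian, Triassic, Jurassic, Cretaceous

The Ordovician closes at 443.8 Ma and the Paleogene opens at 66 Ma, so the interval is 443.8 − 66 = 377.8 Myr.
A period fits inside if it starts at or after 443.8 Ma and ends at or before 66 Ma; oldest first that gives Silurian, Devonian, Carboniferous, Permian, Triassic, Jurassic, Cretaceous.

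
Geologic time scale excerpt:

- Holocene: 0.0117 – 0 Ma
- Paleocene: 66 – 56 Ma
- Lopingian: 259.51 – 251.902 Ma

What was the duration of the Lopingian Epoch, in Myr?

7.608 million years

259.51 − 251.902 = 7.608 million years.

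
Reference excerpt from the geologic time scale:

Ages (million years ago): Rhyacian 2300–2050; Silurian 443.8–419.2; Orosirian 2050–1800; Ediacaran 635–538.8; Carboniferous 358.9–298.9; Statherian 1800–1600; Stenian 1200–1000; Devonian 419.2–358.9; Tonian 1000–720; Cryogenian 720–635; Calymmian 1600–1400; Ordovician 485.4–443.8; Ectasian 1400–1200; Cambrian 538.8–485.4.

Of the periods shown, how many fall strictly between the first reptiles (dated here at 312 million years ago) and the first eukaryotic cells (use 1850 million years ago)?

1850 Ma sits inside the Orosirian (2050–1800) and 312 Ma inside the Carboniferous (358.9–298.9); neither of those is wholly between the two dates.
The listed periods lying completely between them are Statherian, Calymmian, Ectasian, Stenian, Tonian, Cryogenian, Ediacaran, Cambrian, Ordovician, Silurian, Devonian — 11 in all.

11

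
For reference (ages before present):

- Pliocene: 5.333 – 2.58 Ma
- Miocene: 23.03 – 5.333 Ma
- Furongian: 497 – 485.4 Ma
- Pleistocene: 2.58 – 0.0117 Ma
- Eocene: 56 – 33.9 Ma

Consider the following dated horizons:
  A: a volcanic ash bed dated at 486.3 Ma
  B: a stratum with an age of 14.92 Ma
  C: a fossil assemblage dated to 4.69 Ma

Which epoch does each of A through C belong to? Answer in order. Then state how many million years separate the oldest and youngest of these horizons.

Match each age against the start–end ranges in the excerpt: A = 486.3 Ma → Furongian (497–485.4); B = 14.92 Ma → Miocene (23.03–5.333); C = 4.69 Ma → Pliocene (5.333–2.58).
The largest age is 486.3 Ma and the smallest is 4.69 Ma; their difference is 481.61 Myr.

A — Furongian; B — Miocene; C — Pliocene; span 481.61 million years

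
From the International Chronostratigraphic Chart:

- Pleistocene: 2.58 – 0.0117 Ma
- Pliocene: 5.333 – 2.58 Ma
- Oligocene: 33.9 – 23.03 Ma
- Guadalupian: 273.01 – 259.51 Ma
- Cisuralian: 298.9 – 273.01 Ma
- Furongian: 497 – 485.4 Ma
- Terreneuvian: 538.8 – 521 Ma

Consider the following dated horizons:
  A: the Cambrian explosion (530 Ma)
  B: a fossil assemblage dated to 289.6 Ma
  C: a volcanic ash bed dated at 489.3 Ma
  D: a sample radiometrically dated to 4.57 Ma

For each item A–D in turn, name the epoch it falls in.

A — Terreneuvian; B — Cisuralian; C — Furongian; D — Pliocene

A: 530 Ma lies in 538.8–521 Ma, so Terreneuvian.
B: 289.6 Ma lies in 298.9–273.01 Ma, so Cisuralian.
C: 489.3 Ma lies in 497–485.4 Ma, so Furongian.
D: 4.57 Ma lies in 5.333–2.58 Ma, so Pliocene.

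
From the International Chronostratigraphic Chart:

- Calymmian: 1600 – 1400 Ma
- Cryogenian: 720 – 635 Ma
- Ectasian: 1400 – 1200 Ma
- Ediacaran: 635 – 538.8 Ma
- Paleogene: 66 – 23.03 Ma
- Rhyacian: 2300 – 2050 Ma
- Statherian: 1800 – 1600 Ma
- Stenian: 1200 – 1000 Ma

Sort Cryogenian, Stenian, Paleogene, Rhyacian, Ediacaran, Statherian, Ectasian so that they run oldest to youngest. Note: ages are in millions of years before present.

Rhyacian, then Statherian, then Ectasian, then Stenian, then Cryogenian, then Ediacaran, then Paleogene

Sorting by start age (descending Ma, since larger Ma = older): Rhyacian began 2300, Statherian began 1800, Ectasian began 1400, Stenian began 1200, Cryogenian began 720, Ediacaran began 635, Paleogene began 66.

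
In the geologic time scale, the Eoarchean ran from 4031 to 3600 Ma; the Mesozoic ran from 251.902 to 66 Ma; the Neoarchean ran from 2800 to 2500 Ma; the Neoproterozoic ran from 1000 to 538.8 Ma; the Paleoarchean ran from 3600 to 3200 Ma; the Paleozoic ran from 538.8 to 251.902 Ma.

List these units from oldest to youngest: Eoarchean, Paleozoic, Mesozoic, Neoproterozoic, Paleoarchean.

Eoarchean, then Paleoarchean, then Neoproterozoic, then Paleozoic, then Mesozoic

Sorting by start age (descending Ma, since larger Ma = older): Eoarchean began 4031, Paleoarchean began 3600, Neoproterozoic began 1000, Paleozoic began 538.8, Mesozoic began 251.902.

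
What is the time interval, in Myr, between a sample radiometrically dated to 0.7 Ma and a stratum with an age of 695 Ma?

695 − 0.7 = 694.3 million years.

694.3 million years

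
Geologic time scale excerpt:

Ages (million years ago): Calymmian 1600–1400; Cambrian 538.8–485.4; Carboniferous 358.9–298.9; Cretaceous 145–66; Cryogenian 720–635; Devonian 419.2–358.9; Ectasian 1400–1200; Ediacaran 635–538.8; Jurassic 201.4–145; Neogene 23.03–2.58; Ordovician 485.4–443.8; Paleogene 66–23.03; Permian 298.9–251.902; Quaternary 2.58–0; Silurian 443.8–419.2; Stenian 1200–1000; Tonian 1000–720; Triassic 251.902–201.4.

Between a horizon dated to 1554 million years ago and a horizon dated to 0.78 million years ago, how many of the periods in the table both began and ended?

1554 Ma sits inside the Calymmian (1600–1400) and 0.78 Ma inside the Quaternary (2.58–0); neither of those is wholly between the two dates.
The listed periods lying completely between them are Ectasian, Stenian, Tonian, Cryogenian, Ediacaran, Cambrian, Ordovician, Silurian, Devonian, Carboniferous, Permian, Triassic, Jurassic, Cretaceous, Paleogene, Neogene — 16 in all.

16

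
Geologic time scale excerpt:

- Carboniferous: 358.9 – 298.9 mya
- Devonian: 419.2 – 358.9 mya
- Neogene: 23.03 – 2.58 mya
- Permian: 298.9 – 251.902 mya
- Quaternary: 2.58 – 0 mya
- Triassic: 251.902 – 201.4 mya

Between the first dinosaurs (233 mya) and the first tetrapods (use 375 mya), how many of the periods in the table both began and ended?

The older date is 375 Ma and the younger is 233 Ma.
Periods with start < 375 and end > 233 Ma: Carboniferous (358.9–298.9), Permian (298.9–251.902).
That is 2 complete periods.

2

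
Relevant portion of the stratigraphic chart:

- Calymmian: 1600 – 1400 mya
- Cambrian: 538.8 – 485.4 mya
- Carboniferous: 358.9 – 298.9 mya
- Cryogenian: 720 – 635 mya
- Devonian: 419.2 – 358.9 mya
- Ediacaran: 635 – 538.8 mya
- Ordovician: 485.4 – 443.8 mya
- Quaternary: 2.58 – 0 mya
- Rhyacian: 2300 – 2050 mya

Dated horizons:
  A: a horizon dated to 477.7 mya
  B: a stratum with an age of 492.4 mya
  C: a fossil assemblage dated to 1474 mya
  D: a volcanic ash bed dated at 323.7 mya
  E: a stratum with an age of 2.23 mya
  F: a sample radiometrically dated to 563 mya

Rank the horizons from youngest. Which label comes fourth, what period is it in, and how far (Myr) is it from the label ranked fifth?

Smaller Ma means younger, so youngest first: E 2.23 < D 323.7 < A 477.7 < B 492.4 < F 563 < C 1474.
Counting 4 along gives B (492.4 Ma); the excerpt puts that inside the Cambrian, 538.8–485.4 Ma.
Next in line is F (563 Ma), and 563 − 492.4 = 70.6 Myr.

B, in the Cambrian; 70.6 million years to F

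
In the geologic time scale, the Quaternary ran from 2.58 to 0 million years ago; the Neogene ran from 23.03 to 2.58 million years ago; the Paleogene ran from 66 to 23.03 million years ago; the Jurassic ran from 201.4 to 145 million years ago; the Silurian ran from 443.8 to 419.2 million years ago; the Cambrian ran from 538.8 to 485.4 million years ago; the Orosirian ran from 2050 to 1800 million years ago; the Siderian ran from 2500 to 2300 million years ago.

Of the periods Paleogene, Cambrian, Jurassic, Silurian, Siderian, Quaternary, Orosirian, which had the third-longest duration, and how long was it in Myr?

Jurassic, 56.4 million years

Start − end for each: Paleogene 66 − 23.03 = 42.97; Cambrian 538.8 − 485.4 = 53.4; Jurassic 201.4 − 145 = 56.4; Silurian 443.8 − 419.2 = 24.6; Siderian 2500 − 2300 = 200; Quaternary 2.58 − 0 = 2.58; Orosirian 2050 − 1800 = 250.
Ranking these from longest: Orosirian > Siderian > Jurassic > Cambrian > Paleogene > Silurian > Quaternary.
Position 3 in that ranking is Jurassic, which lasted 56.4 Myr.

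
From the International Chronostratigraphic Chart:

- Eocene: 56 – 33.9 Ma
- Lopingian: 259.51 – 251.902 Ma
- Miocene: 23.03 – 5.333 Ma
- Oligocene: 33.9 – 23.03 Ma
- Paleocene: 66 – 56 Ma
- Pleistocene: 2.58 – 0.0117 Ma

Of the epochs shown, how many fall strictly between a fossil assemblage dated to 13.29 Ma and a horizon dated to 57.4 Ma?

The older date is 57.4 Ma and the younger is 13.29 Ma.
Epochs with start < 57.4 and end > 13.29 Ma: Eocene (56–33.9), Oligocene (33.9–23.03).
That is 2 complete epochs.

2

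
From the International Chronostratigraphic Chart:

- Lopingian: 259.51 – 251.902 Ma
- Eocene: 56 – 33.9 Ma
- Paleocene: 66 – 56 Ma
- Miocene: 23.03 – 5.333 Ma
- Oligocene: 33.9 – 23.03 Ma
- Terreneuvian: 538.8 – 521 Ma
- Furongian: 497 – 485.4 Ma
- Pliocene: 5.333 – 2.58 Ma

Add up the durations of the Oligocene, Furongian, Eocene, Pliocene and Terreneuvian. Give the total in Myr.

Duration is start − end for each: (33.9 − 23.03) + (497 − 485.4) + (56 − 33.9) + (5.333 − 2.58) + (538.8 − 521).
That is 10.87 + 11.6 + 22.1 + 2.753 + 17.8, which totals 65.123 million years.

65.123 million years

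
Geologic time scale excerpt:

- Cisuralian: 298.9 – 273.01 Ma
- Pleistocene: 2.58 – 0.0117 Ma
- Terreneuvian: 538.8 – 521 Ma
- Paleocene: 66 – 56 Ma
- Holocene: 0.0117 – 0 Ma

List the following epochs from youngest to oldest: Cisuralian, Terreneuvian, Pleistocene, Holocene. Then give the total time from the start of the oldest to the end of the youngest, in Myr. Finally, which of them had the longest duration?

Holocene → Pleistocene → Cisuralian → Terreneuvian; total span 538.8 Myr; longest is Cisuralian

Start ages (Ma): Terreneuvian 538.8, Cisuralian 298.9, Pleistocene 2.58, Holocene 0.0117.
Ordered youngest to oldest: Holocene, Pleistocene, Cisuralian, Terreneuvian.
Span = 538.8 − 0 = 538.8 Myr.
Durations: Holocene 0.0117, Cisuralian 25.89, Terreneuvian 17.8, Pleistocene 2.5683 → longest is Cisuralian (25.89 Myr).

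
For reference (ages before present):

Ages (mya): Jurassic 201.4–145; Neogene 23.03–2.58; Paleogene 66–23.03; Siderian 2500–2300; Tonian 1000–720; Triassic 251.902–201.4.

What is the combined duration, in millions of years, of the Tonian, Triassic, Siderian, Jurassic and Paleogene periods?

Duration is start − end for each: (1000 − 720) + (251.902 − 201.4) + (2500 − 2300) + (201.4 − 145) + (66 − 23.03).
That is 280 + 50.502 + 200 + 56.4 + 42.97, which totals 629.872 million years.

629.872 million years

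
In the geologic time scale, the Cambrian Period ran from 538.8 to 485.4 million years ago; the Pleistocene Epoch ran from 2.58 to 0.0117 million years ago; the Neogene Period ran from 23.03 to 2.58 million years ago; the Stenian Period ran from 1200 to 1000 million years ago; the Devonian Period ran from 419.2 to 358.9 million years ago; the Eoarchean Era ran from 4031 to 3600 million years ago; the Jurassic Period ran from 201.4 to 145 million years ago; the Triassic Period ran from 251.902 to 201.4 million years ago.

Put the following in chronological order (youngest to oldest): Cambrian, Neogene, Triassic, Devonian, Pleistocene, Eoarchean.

Pleistocene, then Neogene, then Triassic, then Devonian, then Cambrian, then Eoarchean

Sorting by start age (ascending Ma, since larger Ma = older): Pleistocene start 2.58, Neogene start 23.03, Triassic start 251.902, Devonian start 419.2, Cambrian start 538.8, Eoarchean start 4031.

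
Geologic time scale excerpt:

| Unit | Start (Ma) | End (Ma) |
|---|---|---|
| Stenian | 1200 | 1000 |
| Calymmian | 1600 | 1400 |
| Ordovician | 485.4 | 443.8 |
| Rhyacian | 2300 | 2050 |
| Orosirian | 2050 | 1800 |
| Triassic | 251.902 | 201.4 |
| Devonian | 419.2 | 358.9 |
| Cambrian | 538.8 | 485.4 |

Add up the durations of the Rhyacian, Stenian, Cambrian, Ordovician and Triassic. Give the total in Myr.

Each duration: Rhyacian = 250; Stenian = 200; Cambrian = 53.4; Ordovician = 41.6; Triassic = 50.502.
Sum: 250 + 200 + 53.4 + 41.6 + 50.502 = 595.502 Myr.

595.502 million years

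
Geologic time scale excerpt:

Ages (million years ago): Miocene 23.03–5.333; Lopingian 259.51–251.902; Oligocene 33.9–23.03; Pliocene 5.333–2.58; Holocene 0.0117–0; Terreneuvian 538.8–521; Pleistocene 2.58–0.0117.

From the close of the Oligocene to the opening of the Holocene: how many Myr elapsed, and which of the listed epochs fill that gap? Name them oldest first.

The Oligocene closes at 23.03 Ma and the Holocene opens at 0.0117 Ma, so the interval is 23.03 − 0.0117 = 23.0183 Myr.
An epoch fits inside if it starts at or after 23.03 Ma and ends at or before 0.0117 Ma; oldest first that gives Miocene, Pliocene, Pleistocene.

23.0183 million years; Miocene, Pliocene, Pleistocene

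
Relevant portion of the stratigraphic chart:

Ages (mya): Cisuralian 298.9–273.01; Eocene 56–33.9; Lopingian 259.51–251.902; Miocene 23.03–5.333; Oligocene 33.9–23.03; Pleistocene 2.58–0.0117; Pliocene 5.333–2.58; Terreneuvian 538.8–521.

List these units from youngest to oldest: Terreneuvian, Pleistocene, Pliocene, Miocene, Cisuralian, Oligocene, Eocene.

The oldest of these is Terreneuvian (starts 538.8 Ma) and the youngest is Pleistocene (ends 0.0117 Ma).
In between, by decreasing start age: Cisuralian (298.9), Eocene (56), Oligocene (33.9), Miocene (23.03), Pliocene (5.333).
Listing youngest first means reversing that sequence.

Pleistocene, Pliocene, Miocene, Oligocene, Eocene, Cisuralian, Terreneuvian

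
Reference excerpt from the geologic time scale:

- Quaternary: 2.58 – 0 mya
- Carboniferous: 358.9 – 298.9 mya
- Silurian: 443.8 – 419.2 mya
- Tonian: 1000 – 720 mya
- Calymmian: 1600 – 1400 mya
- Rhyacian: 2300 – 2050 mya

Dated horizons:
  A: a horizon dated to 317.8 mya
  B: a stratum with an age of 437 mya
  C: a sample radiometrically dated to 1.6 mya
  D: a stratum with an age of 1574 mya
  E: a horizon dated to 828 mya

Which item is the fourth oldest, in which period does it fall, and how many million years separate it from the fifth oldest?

Larger Ma means older, so oldest first: D 1574 > E 828 > B 437 > A 317.8 > C 1.6.
Counting 4 along gives A (317.8 Ma); the excerpt puts that inside the Carboniferous, 358.9–298.9 Ma.
Next in line is C (1.6 Ma), and 317.8 − 1.6 = 316.2 Myr.

A, in the Carboniferous; 316.2 million years to C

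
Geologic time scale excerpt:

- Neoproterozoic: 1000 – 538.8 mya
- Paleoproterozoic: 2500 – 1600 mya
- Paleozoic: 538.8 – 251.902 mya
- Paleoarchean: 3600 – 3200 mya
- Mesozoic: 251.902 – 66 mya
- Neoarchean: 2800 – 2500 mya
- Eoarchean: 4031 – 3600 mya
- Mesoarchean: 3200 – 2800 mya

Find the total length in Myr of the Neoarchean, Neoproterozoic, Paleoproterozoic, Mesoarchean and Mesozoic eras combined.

2247.102 million years

Duration is start − end for each: (2800 − 2500) + (1000 − 538.8) + (2500 − 1600) + (3200 − 2800) + (251.902 − 66).
That is 300 + 461.2 + 900 + 400 + 185.902, which totals 2247.102 million years.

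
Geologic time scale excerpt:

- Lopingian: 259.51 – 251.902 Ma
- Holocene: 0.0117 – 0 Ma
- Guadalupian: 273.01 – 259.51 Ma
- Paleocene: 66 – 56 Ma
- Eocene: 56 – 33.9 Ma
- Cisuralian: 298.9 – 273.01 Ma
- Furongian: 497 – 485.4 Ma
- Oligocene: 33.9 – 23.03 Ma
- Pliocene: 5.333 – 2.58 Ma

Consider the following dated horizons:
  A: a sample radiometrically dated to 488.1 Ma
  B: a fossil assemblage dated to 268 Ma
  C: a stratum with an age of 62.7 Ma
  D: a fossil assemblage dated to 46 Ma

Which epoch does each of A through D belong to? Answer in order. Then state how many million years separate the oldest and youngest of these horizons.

A — Furongian; B — Guadalupian; C — Paleocene; D — Eocene; span 442.1 million years

A: 488.1 Ma lies in 497–485.4 Ma, so Furongian.
B: 268 Ma lies in 273.01–259.51 Ma, so Guadalupian.
C: 62.7 Ma lies in 66–56 Ma, so Paleocene.
D: 46 Ma lies in 56–33.9 Ma, so Eocene.
Oldest = 488.1 Ma, youngest = 46 Ma → span 442.1 Myr.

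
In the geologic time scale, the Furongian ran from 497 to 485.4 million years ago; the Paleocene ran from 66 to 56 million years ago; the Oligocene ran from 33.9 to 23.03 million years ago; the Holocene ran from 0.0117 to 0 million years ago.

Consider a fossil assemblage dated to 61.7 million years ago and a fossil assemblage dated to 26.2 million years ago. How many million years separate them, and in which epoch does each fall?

Elapsed time: 61.7 − 26.2 = 35.5 Myr.
61.7 Ma lies within 66–56 Ma: Paleocene.
26.2 Ma lies within 33.9–23.03 Ma: Oligocene.

35.5 million years apart; the first in the Paleocene, the second in the Oligocene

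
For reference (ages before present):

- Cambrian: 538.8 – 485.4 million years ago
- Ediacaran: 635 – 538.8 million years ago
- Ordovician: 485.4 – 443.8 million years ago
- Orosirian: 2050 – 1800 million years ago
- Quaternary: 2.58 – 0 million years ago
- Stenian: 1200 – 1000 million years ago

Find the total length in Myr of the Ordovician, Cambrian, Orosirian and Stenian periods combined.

545 million years

Each duration: Ordovician = 41.6; Cambrian = 53.4; Orosirian = 250; Stenian = 200.
Sum: 41.6 + 53.4 + 250 + 200 = 545 Myr.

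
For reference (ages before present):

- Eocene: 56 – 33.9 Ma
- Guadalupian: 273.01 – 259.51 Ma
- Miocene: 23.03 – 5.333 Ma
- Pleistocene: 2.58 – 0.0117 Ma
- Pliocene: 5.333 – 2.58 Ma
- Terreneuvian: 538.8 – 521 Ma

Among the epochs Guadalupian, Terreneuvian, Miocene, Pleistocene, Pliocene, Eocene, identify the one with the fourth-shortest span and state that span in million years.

Miocene, 17.697 million years

Start − end for each: Guadalupian 273.01 − 259.51 = 13.5; Terreneuvian 538.8 − 521 = 17.8; Miocene 23.03 − 5.333 = 17.697; Pleistocene 2.58 − 0.0117 = 2.5683; Pliocene 5.333 − 2.58 = 2.753; Eocene 56 − 33.9 = 22.1.
Ranking these from shortest: Pleistocene < Pliocene < Guadalupian < Miocene < Terreneuvian < Eocene.
Position 4 in that ranking is Miocene, which lasted 17.697 Myr.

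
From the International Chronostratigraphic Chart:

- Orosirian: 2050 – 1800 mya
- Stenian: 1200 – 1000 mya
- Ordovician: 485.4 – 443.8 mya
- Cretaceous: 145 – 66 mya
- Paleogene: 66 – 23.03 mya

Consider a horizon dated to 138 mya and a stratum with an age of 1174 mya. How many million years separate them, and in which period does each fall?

1036 million years apart; the first in the Cretaceous, the second in the Stenian

Elapsed time: 1174 − 138 = 1036 Myr.
138 Ma lies within 145–66 Ma: Cretaceous.
1174 Ma lies within 1200–1000 Ma: Stenian.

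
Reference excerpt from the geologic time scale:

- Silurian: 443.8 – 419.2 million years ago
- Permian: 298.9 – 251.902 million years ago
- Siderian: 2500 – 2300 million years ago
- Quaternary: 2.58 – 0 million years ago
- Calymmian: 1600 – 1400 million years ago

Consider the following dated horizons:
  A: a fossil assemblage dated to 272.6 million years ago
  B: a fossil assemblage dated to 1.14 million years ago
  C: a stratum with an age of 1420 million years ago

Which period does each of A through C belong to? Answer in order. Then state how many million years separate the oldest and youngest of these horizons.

Match each age against the start–end ranges in the excerpt: A = 272.6 Ma → Permian (298.9–251.902); B = 1.14 Ma → Quaternary (2.58–0); C = 1420 Ma → Calymmian (1600–1400).
The largest age is 1420 Ma and the smallest is 1.14 Ma; their difference is 1418.86 Myr.

A — Permian; B — Quaternary; C — Calymmian; span 1418.86 million years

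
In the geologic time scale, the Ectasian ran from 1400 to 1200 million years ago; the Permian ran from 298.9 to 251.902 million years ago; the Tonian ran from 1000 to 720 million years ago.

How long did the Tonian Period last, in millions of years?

280 million years

1000 − 720 = 280 million years.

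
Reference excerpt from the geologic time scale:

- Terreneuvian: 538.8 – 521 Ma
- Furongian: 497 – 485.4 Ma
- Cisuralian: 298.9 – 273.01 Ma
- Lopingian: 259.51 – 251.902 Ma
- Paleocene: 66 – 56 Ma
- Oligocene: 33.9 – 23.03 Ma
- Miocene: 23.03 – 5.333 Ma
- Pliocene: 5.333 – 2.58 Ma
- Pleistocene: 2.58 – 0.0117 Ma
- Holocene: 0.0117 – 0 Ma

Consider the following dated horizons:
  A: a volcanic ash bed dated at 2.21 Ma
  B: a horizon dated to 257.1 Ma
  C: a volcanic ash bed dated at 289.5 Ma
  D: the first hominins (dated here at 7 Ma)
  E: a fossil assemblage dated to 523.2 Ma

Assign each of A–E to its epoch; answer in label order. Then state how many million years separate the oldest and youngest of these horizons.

A — Pleistocene; B — Lopingian; C — Cisuralian; D — Miocene; E — Terreneuvian; span 520.99 million years

Match each age against the start–end ranges in the excerpt: A = 2.21 Ma → Pleistocene (2.58–0.0117); B = 257.1 Ma → Lopingian (259.51–251.902); C = 289.5 Ma → Cisuralian (298.9–273.01); D = 7 Ma → Miocene (23.03–5.333); E = 523.2 Ma → Terreneuvian (538.8–521).
The largest age is 523.2 Ma and the smallest is 2.21 Ma; their difference is 520.99 Myr.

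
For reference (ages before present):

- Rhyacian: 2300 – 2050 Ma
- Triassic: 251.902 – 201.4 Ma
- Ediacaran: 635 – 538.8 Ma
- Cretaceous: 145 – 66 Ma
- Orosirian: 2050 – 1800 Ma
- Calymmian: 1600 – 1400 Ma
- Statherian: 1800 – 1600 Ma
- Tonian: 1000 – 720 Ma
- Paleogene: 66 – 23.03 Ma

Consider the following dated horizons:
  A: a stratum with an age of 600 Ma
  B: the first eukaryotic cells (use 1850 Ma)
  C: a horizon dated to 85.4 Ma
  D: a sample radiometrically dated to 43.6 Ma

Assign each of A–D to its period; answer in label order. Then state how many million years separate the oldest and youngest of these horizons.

Match each age against the start–end ranges in the excerpt: A = 600 Ma → Ediacaran (635–538.8); B = 1850 Ma → Orosirian (2050–1800); C = 85.4 Ma → Cretaceous (145–66); D = 43.6 Ma → Paleogene (66–23.03).
The largest age is 1850 Ma and the smallest is 43.6 Ma; their difference is 1806.4 Myr.

A — Ediacaran; B — Orosirian; C — Cretaceous; D — Paleogene; span 1806.4 million years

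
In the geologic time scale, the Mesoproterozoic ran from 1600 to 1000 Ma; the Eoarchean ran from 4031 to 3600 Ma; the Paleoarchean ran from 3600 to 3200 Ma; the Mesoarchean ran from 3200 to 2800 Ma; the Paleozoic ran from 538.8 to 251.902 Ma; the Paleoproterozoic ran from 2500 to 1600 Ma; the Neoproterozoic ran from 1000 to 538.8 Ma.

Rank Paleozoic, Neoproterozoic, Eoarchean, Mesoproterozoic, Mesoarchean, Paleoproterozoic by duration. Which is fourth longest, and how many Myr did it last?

Eoarchean, 431 million years

Start − end for each: Paleozoic 538.8 − 251.902 = 286.898; Neoproterozoic 1000 − 538.8 = 461.2; Eoarchean 4031 − 3600 = 431; Mesoproterozoic 1600 − 1000 = 600; Mesoarchean 3200 − 2800 = 400; Paleoproterozoic 2500 − 1600 = 900.
Ranking these from longest: Paleoproterozoic > Mesoproterozoic > Neoproterozoic > Eoarchean > Mesoarchean > Paleozoic.
Position 4 in that ranking is Eoarchean, which lasted 431 Myr.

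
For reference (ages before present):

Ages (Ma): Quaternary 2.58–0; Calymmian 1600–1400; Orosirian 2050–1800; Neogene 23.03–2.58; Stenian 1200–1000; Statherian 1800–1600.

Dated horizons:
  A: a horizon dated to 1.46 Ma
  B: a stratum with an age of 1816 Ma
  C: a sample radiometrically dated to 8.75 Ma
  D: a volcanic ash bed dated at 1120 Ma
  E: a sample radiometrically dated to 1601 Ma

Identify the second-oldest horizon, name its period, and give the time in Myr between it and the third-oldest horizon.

Sorted oldest-first by Ma: B (1816), E (1601), D (1120), C (8.75), A (1.46).
The second oldest is E at 1601 Ma, which lies in 1800–1600 Ma: the Statherian.
The third oldest is D at 1120 Ma; separation = |1601 − 1120| = 481 Myr.

E, in the Statherian; 481 million years to D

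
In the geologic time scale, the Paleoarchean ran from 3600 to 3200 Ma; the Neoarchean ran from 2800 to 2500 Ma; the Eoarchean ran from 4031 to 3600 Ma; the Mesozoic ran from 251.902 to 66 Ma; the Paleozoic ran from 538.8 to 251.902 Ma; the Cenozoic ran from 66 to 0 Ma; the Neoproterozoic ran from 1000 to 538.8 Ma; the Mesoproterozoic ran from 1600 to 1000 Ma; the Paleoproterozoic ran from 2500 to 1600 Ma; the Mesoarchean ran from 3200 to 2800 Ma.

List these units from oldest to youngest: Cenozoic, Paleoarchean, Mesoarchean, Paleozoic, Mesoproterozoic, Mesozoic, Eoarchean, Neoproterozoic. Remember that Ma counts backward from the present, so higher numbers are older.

Eoarchean, Paleoarchean, Mesoarchean, Mesoproterozoic, Neoproterozoic, Paleozoic, Mesozoic, Cenozoic

The oldest of these is Eoarchean (starts 4031 Ma) and the youngest is Cenozoic (ends 0 Ma).
In between, by decreasing start age: Paleoarchean (3600), Mesoarchean (3200), Mesoproterozoic (1600), Neoproterozoic (1000), Paleozoic (538.8), Mesozoic (251.902).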